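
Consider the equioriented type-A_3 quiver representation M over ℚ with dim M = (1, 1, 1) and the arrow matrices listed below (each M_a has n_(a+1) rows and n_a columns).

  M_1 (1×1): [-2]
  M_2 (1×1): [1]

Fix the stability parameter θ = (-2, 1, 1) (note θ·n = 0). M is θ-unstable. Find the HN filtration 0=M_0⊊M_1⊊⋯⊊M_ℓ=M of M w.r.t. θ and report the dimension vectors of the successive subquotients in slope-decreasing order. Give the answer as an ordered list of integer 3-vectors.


Interval decomposition of M: I[1,3].
HN type (ℓ=2): μ^(1)=1; μ^(2)=-2

((0, 1, 1); (1, 0, 0))


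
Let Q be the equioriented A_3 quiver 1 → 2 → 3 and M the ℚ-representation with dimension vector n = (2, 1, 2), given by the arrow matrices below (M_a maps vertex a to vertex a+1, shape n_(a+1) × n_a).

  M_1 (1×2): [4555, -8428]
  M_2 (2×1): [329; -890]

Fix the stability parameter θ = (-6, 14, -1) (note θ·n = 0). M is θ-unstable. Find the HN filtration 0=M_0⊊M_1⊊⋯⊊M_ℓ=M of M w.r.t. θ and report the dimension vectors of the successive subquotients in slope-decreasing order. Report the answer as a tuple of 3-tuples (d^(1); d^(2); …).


Interval decomposition of M: I[1,1], I[1,3], I[3,3].
HN type (ℓ=3): μ^(1)=13/2; μ^(2)=-1; μ^(3)=-6

((0, 1, 1); (0, 0, 1); (2, 0, 0))


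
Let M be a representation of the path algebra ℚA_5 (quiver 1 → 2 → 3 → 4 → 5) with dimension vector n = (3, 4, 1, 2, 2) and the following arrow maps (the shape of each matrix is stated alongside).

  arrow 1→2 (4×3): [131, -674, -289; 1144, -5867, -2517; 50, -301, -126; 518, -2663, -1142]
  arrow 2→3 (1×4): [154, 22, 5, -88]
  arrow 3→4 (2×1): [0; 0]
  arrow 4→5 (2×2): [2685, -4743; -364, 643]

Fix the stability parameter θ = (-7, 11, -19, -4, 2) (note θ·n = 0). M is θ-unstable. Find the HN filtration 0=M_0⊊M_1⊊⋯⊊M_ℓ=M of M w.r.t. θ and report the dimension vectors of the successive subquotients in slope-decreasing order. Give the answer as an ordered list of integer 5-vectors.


Via rank(M_{q-1}∘⋯∘M_p): M ≅ I[1,2]^2, I[1,3], I[2,2], I[4,5]^2.
μ_θ-semistable layers: μ^(1)=11; μ^(2)=2; μ^(3)=-4; μ^(4)=-7

((0, 3, 0, 0, 0); (0, 0, 0, 0, 2); (0, 1, 1, 2, 0); (3, 0, 0, 0, 0))


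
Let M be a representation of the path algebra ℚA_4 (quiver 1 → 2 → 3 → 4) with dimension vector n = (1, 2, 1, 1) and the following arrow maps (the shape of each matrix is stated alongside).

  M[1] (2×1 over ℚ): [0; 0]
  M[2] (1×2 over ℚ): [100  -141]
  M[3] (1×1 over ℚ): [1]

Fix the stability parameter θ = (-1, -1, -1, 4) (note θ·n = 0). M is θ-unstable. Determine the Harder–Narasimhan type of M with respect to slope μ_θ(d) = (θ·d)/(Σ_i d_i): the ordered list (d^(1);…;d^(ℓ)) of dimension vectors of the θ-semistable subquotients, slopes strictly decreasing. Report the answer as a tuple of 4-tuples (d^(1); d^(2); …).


Barcode: M ≅ I[1,1], I[2,2], I[2,4]. HN layers by μ_θ (2 steps, strictly decreasing):
  μ^(1)=4; μ^(2)=-1

((0, 0, 0, 1); (1, 2, 1, 0))


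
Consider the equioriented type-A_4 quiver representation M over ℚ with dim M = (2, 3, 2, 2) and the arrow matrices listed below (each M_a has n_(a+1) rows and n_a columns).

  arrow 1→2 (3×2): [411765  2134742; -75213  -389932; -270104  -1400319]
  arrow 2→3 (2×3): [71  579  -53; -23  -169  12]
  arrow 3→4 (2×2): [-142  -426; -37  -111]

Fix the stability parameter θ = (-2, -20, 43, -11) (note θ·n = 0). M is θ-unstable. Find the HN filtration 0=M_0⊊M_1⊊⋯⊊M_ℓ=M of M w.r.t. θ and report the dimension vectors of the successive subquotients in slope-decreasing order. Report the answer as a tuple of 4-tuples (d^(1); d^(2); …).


Via rank(M_{q-1}∘⋯∘M_p): M ≅ I[1,3], I[1,4], I[2,2], I[4,4].
μ_θ-semistable layers: μ^(1)=43; μ^(2)=16; μ^(3)=-11; μ^(4)=-20

((0, 0, 1, 0); (0, 0, 1, 1); (2, 2, 0, 1); (0, 1, 0, 0))


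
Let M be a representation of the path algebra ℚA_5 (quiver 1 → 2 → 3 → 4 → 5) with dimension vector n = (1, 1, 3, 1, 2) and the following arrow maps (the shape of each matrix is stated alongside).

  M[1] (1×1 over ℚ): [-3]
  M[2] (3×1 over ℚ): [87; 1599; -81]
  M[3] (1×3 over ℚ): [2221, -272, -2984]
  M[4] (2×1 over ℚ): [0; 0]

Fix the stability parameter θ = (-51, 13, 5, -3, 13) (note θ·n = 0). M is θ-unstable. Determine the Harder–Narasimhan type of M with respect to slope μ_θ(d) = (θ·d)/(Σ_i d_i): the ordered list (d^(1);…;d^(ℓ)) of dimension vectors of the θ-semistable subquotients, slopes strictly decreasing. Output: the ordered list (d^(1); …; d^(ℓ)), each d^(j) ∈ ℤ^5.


Barcode: M ≅ I[1,4], I[3,3]^2, I[5,5]^2. HN layers by μ_θ (3 steps, strictly decreasing):
  μ^(1)=13; μ^(2)=5; μ^(3)=-51

((0, 0, 0, 0, 2); (0, 1, 3, 1, 0); (1, 0, 0, 0, 0))


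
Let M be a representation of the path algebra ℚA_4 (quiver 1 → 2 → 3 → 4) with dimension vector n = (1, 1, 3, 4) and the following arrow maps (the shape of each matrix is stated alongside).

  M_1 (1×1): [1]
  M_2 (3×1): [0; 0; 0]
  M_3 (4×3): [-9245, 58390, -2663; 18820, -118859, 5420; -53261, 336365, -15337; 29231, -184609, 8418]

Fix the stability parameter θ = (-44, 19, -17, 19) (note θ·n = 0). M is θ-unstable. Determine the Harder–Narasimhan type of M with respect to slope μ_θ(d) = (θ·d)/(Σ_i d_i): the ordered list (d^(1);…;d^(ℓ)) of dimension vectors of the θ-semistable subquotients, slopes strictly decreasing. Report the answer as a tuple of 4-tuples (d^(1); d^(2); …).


Interval decomposition of M: I[1,2], I[3,4]^3, I[4,4].
HN type (ℓ=3): μ^(1)=19; μ^(2)=-17; μ^(3)=-44

((0, 1, 0, 4); (0, 0, 3, 0); (1, 0, 0, 0))


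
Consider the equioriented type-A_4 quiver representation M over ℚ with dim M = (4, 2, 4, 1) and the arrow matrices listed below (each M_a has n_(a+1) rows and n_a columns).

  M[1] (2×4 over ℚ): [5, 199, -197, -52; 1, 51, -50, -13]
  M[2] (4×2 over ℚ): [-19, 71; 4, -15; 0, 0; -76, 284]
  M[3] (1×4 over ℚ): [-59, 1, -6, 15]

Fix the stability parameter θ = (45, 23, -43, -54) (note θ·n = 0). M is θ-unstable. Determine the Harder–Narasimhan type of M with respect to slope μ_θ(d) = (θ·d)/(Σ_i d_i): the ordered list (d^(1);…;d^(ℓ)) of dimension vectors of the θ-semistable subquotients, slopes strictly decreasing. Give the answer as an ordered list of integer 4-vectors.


Via rank(M_{q-1}∘⋯∘M_p): M ≅ I[1,1]^2, I[1,3], I[1,4], I[3,3]^2.
μ_θ-semistable layers: μ^(1)=45; μ^(2)=25/3; μ^(3)=-29/4; μ^(4)=-43

((2, 0, 0, 0); (1, 1, 1, 0); (1, 1, 1, 1); (0, 0, 2, 0))


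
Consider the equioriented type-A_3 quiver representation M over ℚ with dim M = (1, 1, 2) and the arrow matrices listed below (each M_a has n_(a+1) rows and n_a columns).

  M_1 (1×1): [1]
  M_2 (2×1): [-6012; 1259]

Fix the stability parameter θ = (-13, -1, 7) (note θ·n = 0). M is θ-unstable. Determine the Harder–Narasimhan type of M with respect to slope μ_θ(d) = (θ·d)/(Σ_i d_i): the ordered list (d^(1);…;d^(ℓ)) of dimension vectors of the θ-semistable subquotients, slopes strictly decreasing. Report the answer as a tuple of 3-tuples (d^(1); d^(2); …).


Barcode: M ≅ I[1,3], I[3,3]. HN layers by μ_θ (3 steps, strictly decreasing):
  μ^(1)=7; μ^(2)=-1; μ^(3)=-13

((0, 0, 2); (0, 1, 0); (1, 0, 0))


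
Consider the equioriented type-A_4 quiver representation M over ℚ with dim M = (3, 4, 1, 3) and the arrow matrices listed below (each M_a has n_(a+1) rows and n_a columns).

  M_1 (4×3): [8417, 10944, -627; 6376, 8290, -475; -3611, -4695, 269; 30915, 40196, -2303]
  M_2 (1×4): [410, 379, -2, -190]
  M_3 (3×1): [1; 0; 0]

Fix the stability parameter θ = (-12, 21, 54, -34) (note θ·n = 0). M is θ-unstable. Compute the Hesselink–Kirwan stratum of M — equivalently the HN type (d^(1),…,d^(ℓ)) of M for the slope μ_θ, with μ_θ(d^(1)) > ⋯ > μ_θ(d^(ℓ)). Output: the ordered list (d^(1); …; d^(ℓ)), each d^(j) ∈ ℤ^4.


Interval decomposition of M: I[1,2]^2, I[1,4], I[2,2], I[4,4]^2.
HN type (ℓ=4): μ^(1)=21; μ^(2)=41/3; μ^(3)=-12; μ^(4)=-34

((0, 3, 0, 0); (0, 1, 1, 1); (3, 0, 0, 0); (0, 0, 0, 2))


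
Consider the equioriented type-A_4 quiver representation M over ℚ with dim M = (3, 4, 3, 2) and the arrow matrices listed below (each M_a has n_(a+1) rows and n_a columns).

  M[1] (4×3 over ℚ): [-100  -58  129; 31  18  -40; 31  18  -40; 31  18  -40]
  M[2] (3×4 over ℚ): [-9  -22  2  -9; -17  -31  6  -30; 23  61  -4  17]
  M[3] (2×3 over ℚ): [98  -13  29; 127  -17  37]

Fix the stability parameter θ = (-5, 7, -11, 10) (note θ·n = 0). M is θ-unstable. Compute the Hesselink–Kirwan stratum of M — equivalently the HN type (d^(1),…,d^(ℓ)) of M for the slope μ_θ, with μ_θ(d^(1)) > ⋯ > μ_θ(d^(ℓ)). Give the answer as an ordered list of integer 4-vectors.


Interval decomposition of M: I[1,1], I[1,4]^2, I[2,2], I[2,3].
HN type (ℓ=4): μ^(1)=10; μ^(2)=7; μ^(3)=-2; μ^(4)=-5

((0, 0, 0, 2); (0, 1, 0, 0); (0, 3, 3, 0); (3, 0, 0, 0))


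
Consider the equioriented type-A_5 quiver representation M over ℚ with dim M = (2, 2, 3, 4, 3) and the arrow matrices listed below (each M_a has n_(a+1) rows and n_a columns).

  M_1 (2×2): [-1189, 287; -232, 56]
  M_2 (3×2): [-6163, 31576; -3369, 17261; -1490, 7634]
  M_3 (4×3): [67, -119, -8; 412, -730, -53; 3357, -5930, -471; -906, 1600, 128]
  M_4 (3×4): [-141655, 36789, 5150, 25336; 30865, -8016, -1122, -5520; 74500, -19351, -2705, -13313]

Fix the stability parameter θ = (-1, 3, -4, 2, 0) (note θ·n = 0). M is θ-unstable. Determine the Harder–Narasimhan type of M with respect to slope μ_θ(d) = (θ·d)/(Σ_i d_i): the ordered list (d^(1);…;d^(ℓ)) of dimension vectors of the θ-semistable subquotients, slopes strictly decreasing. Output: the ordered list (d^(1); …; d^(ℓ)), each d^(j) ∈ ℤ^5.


Interval decomposition of M: I[1,1], I[1,5], I[2,5], I[3,5], I[4,4].
HN type (ℓ=5): μ^(1)=2; μ^(2)=1; μ^(3)=-1/2; μ^(4)=-1; μ^(5)=-4

((0, 0, 0, 1, 0); (0, 0, 0, 3, 3); (0, 2, 2, 0, 0); (2, 0, 0, 0, 0); (0, 0, 1, 0, 0))


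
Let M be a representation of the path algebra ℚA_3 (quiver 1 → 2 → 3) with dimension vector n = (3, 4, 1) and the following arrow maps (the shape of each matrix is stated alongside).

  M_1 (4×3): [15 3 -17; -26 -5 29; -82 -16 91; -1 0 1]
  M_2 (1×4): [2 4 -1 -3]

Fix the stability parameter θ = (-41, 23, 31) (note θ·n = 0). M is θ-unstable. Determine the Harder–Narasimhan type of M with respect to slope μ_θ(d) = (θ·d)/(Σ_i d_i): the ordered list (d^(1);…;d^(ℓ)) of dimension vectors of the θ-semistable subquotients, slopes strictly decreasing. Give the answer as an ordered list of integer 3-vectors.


Barcode: M ≅ I[1,2]^2, I[1,3], I[2,2]. HN layers by μ_θ (3 steps, strictly decreasing):
  μ^(1)=31; μ^(2)=23; μ^(3)=-41

((0, 0, 1); (0, 4, 0); (3, 0, 0))


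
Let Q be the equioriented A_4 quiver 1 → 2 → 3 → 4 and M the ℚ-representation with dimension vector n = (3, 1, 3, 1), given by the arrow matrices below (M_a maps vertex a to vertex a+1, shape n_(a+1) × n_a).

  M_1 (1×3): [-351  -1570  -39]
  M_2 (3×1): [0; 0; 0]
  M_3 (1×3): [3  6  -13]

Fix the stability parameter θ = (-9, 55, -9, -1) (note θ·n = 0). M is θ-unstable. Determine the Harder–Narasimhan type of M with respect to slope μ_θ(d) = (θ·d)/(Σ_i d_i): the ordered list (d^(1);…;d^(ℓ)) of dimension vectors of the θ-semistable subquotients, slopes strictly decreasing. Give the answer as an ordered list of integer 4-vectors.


Interval decomposition of M: I[1,1]^2, I[1,2], I[3,3]^2, I[3,4].
HN type (ℓ=3): μ^(1)=55; μ^(2)=-1; μ^(3)=-9

((0, 1, 0, 0); (0, 0, 0, 1); (3, 0, 3, 0))


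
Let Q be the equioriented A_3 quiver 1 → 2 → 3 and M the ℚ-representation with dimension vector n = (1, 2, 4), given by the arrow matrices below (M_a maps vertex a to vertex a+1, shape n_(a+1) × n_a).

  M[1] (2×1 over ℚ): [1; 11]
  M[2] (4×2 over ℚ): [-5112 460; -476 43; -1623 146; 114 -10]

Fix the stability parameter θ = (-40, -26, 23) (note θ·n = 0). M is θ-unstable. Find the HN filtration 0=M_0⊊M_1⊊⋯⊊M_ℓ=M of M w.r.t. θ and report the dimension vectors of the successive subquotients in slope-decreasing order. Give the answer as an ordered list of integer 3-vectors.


Interval decomposition of M: I[1,3], I[2,3], I[3,3]^2.
HN type (ℓ=3): μ^(1)=23; μ^(2)=-26; μ^(3)=-40

((0, 0, 4); (0, 2, 0); (1, 0, 0))


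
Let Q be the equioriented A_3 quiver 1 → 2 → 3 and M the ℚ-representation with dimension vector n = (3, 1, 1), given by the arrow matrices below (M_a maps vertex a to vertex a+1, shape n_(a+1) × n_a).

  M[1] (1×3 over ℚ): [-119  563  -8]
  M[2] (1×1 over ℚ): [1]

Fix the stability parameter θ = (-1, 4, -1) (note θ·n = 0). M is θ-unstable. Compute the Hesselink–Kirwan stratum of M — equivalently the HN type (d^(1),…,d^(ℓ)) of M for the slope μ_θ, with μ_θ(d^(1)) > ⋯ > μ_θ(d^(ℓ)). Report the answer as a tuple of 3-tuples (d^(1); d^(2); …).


Via rank(M_{q-1}∘⋯∘M_p): M ≅ I[1,1]^2, I[1,3].
μ_θ-semistable layers: μ^(1)=3/2; μ^(2)=-1

((0, 1, 1); (3, 0, 0))


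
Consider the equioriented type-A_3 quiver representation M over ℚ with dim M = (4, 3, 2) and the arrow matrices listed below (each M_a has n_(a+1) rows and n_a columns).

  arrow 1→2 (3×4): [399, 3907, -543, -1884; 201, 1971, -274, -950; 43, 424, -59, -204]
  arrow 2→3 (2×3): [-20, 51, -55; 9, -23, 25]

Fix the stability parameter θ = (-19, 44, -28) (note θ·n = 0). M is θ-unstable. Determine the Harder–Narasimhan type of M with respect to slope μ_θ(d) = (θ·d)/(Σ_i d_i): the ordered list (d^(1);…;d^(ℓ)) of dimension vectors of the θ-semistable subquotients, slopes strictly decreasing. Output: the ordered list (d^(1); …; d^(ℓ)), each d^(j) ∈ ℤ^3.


Barcode: M ≅ I[1,1], I[1,2], I[1,3]^2. HN layers by μ_θ (3 steps, strictly decreasing):
  μ^(1)=44; μ^(2)=8; μ^(3)=-19

((0, 1, 0); (0, 2, 2); (4, 0, 0))


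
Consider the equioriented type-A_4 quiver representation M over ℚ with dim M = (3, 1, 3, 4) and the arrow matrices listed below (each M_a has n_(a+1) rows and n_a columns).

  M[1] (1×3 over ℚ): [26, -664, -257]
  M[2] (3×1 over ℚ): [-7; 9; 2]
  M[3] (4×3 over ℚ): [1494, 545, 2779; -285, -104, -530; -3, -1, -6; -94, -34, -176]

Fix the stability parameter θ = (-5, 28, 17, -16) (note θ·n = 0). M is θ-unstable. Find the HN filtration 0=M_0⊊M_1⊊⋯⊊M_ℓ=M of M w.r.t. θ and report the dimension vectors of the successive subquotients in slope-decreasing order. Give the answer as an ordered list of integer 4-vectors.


Via rank(M_{q-1}∘⋯∘M_p): M ≅ I[1,1]^2, I[1,4], I[3,4]^2, I[4,4].
μ_θ-semistable layers: μ^(1)=29/3; μ^(2)=1/2; μ^(3)=-5; μ^(4)=-16

((0, 1, 1, 1); (0, 0, 2, 2); (3, 0, 0, 0); (0, 0, 0, 1))


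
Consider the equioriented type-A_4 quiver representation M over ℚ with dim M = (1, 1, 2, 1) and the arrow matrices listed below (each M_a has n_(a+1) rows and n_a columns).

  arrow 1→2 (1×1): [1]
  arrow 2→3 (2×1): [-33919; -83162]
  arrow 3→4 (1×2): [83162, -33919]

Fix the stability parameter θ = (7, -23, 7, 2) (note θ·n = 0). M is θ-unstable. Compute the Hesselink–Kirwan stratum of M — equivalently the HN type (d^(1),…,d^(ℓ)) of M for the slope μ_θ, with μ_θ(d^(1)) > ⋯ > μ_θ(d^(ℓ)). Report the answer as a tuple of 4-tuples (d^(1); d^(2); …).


Interval decomposition of M: I[1,3], I[3,4].
HN type (ℓ=3): μ^(1)=7; μ^(2)=9/2; μ^(3)=-8

((0, 0, 1, 0); (0, 0, 1, 1); (1, 1, 0, 0))


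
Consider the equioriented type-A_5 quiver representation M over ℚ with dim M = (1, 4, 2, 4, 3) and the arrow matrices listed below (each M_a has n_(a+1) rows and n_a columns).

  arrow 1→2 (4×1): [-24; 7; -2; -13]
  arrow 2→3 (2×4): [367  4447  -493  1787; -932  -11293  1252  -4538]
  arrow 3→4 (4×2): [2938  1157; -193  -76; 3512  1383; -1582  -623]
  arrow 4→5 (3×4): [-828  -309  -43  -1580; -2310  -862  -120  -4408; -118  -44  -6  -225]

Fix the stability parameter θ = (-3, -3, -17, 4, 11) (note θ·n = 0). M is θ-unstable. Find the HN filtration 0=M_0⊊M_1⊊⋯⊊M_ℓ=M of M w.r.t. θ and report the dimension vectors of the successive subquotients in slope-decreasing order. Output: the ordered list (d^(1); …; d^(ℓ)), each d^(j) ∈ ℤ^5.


Barcode: M ≅ I[1,5], I[2,2]^2, I[2,5], I[4,4], I[4,5]. HN layers by μ_θ (5 steps, strictly decreasing):
  μ^(1)=11; μ^(2)=4; μ^(3)=-3; μ^(4)=-23/3; μ^(5)=-10

((0, 0, 0, 0, 3); (0, 0, 0, 4, 0); (0, 2, 0, 0, 0); (1, 1, 1, 0, 0); (0, 1, 1, 0, 0))


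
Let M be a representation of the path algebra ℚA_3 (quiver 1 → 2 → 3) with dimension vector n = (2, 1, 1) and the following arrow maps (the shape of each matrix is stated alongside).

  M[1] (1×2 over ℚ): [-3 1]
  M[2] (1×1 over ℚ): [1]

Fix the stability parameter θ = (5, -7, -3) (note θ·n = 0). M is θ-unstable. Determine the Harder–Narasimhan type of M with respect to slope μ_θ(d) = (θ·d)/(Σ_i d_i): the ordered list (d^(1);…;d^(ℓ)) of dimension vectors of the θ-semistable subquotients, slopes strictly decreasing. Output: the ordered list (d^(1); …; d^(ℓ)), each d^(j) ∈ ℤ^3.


Via rank(M_{q-1}∘⋯∘M_p): M ≅ I[1,1], I[1,3].
μ_θ-semistable layers: μ^(1)=5; μ^(2)=-5/3

((1, 0, 0); (1, 1, 1))


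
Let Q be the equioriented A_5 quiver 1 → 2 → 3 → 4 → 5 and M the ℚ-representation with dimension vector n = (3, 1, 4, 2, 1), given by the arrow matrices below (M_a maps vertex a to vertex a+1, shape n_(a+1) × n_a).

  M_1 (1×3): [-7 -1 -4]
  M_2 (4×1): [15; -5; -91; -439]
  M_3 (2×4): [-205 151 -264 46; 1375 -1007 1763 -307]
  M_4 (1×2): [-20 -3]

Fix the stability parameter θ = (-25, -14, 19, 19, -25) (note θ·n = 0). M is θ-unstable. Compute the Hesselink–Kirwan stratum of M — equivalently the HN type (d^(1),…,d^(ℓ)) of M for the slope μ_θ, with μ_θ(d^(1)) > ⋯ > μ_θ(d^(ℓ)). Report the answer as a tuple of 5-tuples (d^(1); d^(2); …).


Via rank(M_{q-1}∘⋯∘M_p): M ≅ I[1,1]^2, I[1,3], I[3,3], I[3,4], I[3,5].
μ_θ-semistable layers: μ^(1)=19; μ^(2)=13/3; μ^(3)=-14; μ^(4)=-25

((0, 0, 3, 1, 0); (0, 0, 1, 1, 1); (0, 1, 0, 0, 0); (3, 0, 0, 0, 0))


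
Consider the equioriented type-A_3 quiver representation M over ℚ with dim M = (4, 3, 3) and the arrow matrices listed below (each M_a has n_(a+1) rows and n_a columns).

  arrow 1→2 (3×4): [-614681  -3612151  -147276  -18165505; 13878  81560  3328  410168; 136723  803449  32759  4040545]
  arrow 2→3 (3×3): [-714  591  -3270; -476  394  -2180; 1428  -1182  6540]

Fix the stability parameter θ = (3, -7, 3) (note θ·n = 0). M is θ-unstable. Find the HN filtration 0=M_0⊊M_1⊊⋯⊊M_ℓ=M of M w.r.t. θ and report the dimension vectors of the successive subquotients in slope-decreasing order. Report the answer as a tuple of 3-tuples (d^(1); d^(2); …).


Interval decomposition of M: I[1,1], I[1,2]^2, I[1,3], I[3,3]^2.
HN type (ℓ=2): μ^(1)=3; μ^(2)=-2

((1, 0, 3); (3, 3, 0))


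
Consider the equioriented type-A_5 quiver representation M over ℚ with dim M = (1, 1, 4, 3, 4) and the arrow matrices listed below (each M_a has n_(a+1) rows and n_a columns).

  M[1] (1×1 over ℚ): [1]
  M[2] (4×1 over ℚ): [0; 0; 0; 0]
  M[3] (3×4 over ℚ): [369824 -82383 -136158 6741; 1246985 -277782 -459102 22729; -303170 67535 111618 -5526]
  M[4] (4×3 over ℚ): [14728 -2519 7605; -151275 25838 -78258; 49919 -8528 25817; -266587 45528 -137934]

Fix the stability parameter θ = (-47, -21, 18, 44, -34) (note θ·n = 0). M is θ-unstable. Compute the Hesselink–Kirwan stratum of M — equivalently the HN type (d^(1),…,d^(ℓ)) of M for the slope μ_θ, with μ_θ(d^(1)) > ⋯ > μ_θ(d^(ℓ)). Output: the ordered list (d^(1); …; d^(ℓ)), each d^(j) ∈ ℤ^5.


Barcode: M ≅ I[1,2], I[3,3], I[3,5]^3, I[5,5]. HN layers by μ_θ (5 steps, strictly decreasing):
  μ^(1)=18; μ^(2)=28/3; μ^(3)=-21; μ^(4)=-34; μ^(5)=-47

((0, 0, 1, 0, 0); (0, 0, 3, 3, 3); (0, 1, 0, 0, 0); (0, 0, 0, 0, 1); (1, 0, 0, 0, 0))


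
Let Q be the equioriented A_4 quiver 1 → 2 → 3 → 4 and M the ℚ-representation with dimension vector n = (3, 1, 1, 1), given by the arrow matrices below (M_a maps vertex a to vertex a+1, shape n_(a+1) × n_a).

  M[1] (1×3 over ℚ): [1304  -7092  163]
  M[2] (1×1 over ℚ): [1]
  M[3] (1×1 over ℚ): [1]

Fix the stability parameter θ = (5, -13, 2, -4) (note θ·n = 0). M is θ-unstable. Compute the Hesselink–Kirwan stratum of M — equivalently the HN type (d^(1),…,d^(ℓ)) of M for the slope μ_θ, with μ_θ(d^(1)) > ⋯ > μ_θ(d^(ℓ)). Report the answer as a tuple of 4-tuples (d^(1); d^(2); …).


Barcode: M ≅ I[1,1]^2, I[1,4]. HN layers by μ_θ (3 steps, strictly decreasing):
  μ^(1)=5; μ^(2)=-1; μ^(3)=-4

((2, 0, 0, 0); (0, 0, 1, 1); (1, 1, 0, 0))


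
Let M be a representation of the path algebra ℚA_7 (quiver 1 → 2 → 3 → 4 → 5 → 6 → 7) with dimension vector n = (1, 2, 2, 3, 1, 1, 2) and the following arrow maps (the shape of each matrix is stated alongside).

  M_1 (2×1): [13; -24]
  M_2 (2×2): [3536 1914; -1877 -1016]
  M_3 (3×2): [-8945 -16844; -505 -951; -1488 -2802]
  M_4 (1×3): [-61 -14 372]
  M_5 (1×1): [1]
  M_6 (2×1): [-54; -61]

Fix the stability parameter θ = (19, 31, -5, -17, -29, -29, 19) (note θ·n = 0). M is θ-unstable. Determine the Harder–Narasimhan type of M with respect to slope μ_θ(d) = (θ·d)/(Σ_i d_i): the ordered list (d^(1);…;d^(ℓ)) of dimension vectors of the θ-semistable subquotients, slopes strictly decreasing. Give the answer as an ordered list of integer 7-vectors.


Via rank(M_{q-1}∘⋯∘M_p): M ≅ I[1,7], I[2,4], I[4,4], I[7,7].
μ_θ-semistable layers: μ^(1)=19; μ^(2)=3; μ^(3)=-5; μ^(4)=-17

((0, 0, 0, 0, 0, 0, 2); (0, 1, 1, 1, 0, 0, 0); (1, 1, 1, 1, 1, 1, 0); (0, 0, 0, 1, 0, 0, 0))


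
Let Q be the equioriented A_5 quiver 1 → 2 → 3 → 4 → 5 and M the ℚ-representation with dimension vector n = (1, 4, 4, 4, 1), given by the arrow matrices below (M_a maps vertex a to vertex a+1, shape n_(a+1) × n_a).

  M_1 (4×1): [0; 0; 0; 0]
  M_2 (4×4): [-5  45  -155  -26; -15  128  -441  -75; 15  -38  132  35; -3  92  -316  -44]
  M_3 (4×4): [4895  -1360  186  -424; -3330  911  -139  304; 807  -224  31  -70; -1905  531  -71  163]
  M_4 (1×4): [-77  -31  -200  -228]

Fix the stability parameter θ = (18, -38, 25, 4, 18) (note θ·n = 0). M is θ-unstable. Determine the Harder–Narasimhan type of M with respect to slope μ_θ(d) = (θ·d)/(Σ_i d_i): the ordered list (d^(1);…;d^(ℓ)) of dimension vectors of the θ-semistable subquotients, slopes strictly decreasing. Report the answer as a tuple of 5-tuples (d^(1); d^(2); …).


Via rank(M_{q-1}∘⋯∘M_p): M ≅ I[1,1], I[2,4]^3, I[2,5].
μ_θ-semistable layers: μ^(1)=18; μ^(2)=29/2; μ^(3)=-38

((1, 0, 0, 0, 1); (0, 0, 4, 4, 0); (0, 4, 0, 0, 0))


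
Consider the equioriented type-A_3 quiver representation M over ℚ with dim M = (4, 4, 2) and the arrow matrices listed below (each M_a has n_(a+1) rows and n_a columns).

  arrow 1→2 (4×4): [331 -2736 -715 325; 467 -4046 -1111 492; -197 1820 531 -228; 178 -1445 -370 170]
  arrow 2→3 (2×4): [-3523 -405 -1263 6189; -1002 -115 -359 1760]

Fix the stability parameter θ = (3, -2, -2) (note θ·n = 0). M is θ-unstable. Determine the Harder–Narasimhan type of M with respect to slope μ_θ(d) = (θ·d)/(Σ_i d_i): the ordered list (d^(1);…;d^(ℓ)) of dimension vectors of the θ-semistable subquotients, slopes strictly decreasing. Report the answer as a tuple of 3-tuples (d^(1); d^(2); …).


Via rank(M_{q-1}∘⋯∘M_p): M ≅ I[1,2]^2, I[1,3]^2.
μ_θ-semistable layers: μ^(1)=1/2; μ^(2)=-1/3

((2, 2, 0); (2, 2, 2))


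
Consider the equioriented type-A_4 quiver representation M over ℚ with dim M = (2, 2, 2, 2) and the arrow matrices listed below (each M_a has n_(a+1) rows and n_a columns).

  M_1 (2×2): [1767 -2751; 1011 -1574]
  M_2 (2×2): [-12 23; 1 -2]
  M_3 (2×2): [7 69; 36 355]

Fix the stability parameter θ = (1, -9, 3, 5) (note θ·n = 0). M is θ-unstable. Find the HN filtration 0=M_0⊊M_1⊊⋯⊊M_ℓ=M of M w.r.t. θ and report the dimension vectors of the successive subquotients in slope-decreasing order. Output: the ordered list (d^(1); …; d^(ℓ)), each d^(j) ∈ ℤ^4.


Via rank(M_{q-1}∘⋯∘M_p): M ≅ I[1,4]^2.
μ_θ-semistable layers: μ^(1)=5; μ^(2)=3; μ^(3)=-4

((0, 0, 0, 2); (0, 0, 2, 0); (2, 2, 0, 0))


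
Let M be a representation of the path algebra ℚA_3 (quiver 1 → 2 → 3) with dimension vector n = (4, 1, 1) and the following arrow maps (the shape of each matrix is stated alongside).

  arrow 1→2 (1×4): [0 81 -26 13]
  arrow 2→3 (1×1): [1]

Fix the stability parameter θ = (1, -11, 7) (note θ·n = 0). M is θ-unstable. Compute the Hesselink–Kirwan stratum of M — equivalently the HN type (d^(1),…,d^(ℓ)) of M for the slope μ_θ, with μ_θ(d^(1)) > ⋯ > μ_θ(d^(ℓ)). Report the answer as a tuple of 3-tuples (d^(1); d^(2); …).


Barcode: M ≅ I[1,1]^3, I[1,3]. HN layers by μ_θ (3 steps, strictly decreasing):
  μ^(1)=7; μ^(2)=1; μ^(3)=-5

((0, 0, 1); (3, 0, 0); (1, 1, 0))


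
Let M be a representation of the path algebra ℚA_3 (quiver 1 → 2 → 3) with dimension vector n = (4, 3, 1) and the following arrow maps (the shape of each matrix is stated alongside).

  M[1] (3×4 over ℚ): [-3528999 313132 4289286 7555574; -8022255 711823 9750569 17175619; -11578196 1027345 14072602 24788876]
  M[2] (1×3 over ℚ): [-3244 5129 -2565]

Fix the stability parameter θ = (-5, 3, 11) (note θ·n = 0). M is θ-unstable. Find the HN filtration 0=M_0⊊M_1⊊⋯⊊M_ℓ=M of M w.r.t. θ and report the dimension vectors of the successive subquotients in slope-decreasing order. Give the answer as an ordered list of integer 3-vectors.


Interval decomposition of M: I[1,1], I[1,2]^2, I[1,3].
HN type (ℓ=3): μ^(1)=11; μ^(2)=3; μ^(3)=-5

((0, 0, 1); (0, 3, 0); (4, 0, 0))


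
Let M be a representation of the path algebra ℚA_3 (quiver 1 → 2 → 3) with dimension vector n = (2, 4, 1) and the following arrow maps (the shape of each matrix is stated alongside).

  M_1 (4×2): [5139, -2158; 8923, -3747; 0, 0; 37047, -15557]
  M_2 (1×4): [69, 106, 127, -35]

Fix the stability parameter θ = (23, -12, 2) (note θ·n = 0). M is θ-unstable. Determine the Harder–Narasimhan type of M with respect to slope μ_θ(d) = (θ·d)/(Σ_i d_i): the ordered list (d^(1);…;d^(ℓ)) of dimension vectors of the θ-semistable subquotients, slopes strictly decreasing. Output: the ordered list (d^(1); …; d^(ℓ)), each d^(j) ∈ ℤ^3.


Via rank(M_{q-1}∘⋯∘M_p): M ≅ I[1,2], I[1,3], I[2,2]^2.
μ_θ-semistable layers: μ^(1)=11/2; μ^(2)=13/3; μ^(3)=-12

((1, 1, 0); (1, 1, 1); (0, 2, 0))


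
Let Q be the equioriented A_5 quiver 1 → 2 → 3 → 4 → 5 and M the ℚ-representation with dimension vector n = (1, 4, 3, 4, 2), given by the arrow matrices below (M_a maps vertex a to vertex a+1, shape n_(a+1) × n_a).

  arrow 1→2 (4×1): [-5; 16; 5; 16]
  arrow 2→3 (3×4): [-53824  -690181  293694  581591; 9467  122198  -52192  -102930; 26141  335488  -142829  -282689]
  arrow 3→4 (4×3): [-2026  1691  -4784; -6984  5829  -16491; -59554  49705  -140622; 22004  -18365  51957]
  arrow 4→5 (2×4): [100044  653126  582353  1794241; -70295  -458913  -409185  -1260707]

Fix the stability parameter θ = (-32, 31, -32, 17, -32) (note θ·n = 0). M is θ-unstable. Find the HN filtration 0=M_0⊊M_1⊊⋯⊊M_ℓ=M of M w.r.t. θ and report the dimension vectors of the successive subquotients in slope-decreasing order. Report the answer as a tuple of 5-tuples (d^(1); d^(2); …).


Interval decomposition of M: I[1,4], I[2,2], I[2,3], I[2,5], I[4,4], I[4,5].
HN type (ℓ=6): μ^(1)=31; μ^(2)=17; μ^(3)=-1/2; μ^(4)=-4; μ^(5)=-15/2; μ^(6)=-32

((0, 1, 0, 0, 0); (0, 0, 0, 2, 0); (0, 2, 2, 0, 0); (0, 1, 1, 1, 1); (0, 0, 0, 1, 1); (1, 0, 0, 0, 0))


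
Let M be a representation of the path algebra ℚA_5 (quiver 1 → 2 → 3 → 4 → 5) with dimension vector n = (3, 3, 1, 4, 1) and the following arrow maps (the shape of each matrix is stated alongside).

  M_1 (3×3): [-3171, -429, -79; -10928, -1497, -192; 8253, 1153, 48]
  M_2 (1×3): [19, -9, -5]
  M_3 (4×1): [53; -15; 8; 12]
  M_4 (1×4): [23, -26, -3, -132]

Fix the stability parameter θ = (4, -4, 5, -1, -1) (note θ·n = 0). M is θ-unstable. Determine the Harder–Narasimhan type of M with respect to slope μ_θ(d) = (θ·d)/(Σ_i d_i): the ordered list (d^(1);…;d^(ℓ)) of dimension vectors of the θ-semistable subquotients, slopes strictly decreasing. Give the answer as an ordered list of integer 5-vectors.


Barcode: M ≅ I[1,2]^2, I[1,5], I[4,4]^3. HN layers by μ_θ (3 steps, strictly decreasing):
  μ^(1)=1; μ^(2)=0; μ^(3)=-1

((0, 0, 1, 1, 1); (3, 3, 0, 0, 0); (0, 0, 0, 3, 0))


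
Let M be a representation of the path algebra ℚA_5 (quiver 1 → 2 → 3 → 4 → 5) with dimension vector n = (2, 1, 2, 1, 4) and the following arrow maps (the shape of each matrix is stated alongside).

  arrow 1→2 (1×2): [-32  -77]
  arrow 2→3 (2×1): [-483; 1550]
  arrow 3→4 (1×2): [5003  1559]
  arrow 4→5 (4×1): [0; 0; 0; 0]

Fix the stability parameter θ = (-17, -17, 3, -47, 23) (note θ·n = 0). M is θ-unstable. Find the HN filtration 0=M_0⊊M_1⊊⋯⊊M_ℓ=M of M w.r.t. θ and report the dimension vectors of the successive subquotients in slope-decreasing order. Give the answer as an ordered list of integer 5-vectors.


Interval decomposition of M: I[1,1], I[1,4], I[3,3], I[5,5]^4.
HN type (ℓ=4): μ^(1)=23; μ^(2)=3; μ^(3)=-17; μ^(4)=-39/2

((0, 0, 0, 0, 4); (0, 0, 1, 0, 0); (1, 0, 0, 0, 0); (1, 1, 1, 1, 0))


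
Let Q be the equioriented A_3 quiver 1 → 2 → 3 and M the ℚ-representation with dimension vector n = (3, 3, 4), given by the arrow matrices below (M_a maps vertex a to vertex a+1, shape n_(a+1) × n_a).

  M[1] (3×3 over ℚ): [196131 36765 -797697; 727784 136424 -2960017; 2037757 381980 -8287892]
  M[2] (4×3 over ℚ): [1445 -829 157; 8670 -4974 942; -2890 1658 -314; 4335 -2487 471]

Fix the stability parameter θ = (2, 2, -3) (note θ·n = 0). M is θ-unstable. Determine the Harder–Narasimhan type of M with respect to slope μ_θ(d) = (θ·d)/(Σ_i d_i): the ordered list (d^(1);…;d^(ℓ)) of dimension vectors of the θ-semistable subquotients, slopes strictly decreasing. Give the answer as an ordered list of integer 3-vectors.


Via rank(M_{q-1}∘⋯∘M_p): M ≅ I[1,2]^2, I[1,3], I[3,3]^3.
μ_θ-semistable layers: μ^(1)=2; μ^(2)=1/3; μ^(3)=-3

((2, 2, 0); (1, 1, 1); (0, 0, 3))


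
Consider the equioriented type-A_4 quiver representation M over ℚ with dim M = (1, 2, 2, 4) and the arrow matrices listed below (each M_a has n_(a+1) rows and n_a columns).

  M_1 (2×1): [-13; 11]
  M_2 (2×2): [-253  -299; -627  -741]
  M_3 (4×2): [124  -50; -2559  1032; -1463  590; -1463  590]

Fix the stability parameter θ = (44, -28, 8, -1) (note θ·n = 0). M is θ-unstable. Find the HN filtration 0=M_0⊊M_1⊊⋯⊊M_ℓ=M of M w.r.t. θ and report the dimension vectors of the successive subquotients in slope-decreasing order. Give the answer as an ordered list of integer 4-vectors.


Interval decomposition of M: I[1,2], I[2,4], I[3,4], I[4,4]^2.
HN type (ℓ=4): μ^(1)=8; μ^(2)=7/2; μ^(3)=-1; μ^(4)=-28

((1, 1, 0, 0); (0, 0, 2, 2); (0, 0, 0, 2); (0, 1, 0, 0))


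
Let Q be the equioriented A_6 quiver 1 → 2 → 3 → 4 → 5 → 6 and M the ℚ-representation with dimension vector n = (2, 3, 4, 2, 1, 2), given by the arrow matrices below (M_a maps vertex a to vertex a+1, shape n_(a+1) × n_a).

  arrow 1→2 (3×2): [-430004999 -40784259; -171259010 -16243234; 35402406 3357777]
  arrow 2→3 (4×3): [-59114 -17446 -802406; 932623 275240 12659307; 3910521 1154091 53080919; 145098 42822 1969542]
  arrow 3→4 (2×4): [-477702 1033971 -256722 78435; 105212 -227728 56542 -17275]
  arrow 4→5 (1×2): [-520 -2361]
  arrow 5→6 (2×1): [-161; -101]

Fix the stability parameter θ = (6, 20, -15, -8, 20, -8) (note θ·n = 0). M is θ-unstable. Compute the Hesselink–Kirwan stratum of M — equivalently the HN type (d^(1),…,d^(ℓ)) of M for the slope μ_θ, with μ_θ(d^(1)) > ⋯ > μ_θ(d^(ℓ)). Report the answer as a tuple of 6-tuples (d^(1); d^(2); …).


Via rank(M_{q-1}∘⋯∘M_p): M ≅ I[1,2], I[1,4], I[2,3], I[3,3], I[3,6], I[6,6].
μ_θ-semistable layers: μ^(1)=20; μ^(2)=6; μ^(3)=5/2; μ^(4)=3/4; μ^(5)=-8; μ^(6)=-15

((0, 1, 0, 0, 0, 0); (1, 0, 0, 0, 1, 1); (0, 1, 1, 0, 0, 0); (1, 1, 1, 1, 0, 0); (0, 0, 0, 1, 0, 1); (0, 0, 2, 0, 0, 0))


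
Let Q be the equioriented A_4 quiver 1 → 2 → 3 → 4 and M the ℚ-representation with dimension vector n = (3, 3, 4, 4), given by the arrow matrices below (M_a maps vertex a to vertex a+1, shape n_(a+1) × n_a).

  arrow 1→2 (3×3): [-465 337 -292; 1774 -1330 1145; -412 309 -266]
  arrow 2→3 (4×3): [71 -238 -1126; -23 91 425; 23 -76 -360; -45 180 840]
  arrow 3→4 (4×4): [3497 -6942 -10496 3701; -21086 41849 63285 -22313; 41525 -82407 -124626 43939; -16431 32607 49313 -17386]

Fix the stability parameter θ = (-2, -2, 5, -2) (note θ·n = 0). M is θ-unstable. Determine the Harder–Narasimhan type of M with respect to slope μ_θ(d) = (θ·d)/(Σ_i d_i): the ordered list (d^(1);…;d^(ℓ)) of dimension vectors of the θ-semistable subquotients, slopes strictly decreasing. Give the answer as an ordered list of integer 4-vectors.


Interval decomposition of M: I[1,2], I[1,4]^2, I[3,3], I[3,4], I[4,4].
HN type (ℓ=3): μ^(1)=5; μ^(2)=3/2; μ^(3)=-2

((0, 0, 1, 0); (0, 0, 3, 3); (3, 3, 0, 1))


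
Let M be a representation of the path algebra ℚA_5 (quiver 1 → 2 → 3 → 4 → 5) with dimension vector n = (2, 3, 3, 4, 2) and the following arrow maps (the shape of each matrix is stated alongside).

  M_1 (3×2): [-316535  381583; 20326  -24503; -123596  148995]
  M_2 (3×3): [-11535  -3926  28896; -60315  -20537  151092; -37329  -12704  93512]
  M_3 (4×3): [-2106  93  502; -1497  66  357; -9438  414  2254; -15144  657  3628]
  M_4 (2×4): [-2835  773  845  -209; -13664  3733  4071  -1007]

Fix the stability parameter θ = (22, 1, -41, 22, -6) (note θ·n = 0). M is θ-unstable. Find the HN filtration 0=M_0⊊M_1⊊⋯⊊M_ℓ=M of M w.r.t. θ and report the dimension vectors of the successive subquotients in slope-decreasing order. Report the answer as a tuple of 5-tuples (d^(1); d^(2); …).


Interval decomposition of M: I[1,3], I[1,5], I[2,2], I[3,5], I[4,4]^2.
HN type (ℓ=5): μ^(1)=22; μ^(2)=8; μ^(3)=1; μ^(4)=-6; μ^(5)=-41

((0, 0, 0, 2, 0); (0, 0, 0, 2, 2); (0, 1, 0, 0, 0); (2, 2, 2, 0, 0); (0, 0, 1, 0, 0))


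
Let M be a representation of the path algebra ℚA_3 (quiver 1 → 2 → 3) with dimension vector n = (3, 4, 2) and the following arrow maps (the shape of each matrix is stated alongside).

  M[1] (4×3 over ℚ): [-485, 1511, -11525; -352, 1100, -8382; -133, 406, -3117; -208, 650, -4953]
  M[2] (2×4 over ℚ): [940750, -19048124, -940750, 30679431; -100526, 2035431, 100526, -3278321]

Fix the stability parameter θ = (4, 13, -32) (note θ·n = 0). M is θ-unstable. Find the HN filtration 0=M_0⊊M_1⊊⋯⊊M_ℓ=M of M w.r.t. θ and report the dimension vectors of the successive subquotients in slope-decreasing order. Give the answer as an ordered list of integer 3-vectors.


Barcode: M ≅ I[1,2]^2, I[1,3], I[2,3]. HN layers by μ_θ (4 steps, strictly decreasing):
  μ^(1)=13; μ^(2)=4; μ^(3)=-5; μ^(4)=-19/2

((0, 2, 0); (2, 0, 0); (1, 1, 1); (0, 1, 1))


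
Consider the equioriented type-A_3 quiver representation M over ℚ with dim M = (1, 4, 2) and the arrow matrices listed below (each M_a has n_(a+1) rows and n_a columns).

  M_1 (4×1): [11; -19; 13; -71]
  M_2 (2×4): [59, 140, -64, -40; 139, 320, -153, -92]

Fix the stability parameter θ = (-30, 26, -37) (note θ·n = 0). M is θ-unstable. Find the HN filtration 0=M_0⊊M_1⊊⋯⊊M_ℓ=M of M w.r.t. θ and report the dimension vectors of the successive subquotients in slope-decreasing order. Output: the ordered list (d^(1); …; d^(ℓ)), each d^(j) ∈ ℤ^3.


Via rank(M_{q-1}∘⋯∘M_p): M ≅ I[1,3], I[2,2]^2, I[2,3].
μ_θ-semistable layers: μ^(1)=26; μ^(2)=-11/2; μ^(3)=-30

((0, 2, 0); (0, 2, 2); (1, 0, 0))


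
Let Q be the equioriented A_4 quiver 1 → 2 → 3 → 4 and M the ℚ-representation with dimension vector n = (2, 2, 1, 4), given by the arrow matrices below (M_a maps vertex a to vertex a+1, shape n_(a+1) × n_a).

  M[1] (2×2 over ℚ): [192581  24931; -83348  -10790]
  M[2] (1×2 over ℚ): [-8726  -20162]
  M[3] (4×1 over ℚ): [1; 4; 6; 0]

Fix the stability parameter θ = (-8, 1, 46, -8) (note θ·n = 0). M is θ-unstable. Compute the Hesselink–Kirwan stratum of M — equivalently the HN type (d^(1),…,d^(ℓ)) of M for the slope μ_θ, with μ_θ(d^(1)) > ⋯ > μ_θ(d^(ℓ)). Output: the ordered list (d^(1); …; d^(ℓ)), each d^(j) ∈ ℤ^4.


Interval decomposition of M: I[1,2], I[1,4], I[4,4]^3.
HN type (ℓ=3): μ^(1)=19; μ^(2)=1; μ^(3)=-8

((0, 0, 1, 1); (0, 2, 0, 0); (2, 0, 0, 3))


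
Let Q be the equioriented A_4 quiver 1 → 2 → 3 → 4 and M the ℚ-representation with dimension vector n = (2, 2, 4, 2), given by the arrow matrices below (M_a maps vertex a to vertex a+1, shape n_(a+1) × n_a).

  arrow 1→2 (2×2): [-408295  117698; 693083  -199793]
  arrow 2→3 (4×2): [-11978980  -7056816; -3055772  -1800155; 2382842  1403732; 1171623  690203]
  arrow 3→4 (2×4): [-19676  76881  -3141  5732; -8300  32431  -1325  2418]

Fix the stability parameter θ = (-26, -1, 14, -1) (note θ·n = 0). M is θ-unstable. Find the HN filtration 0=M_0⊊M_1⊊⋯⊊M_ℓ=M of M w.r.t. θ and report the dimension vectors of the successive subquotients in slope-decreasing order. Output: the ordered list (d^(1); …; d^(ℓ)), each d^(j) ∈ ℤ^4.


Interval decomposition of M: I[1,4]^2, I[3,3]^2.
HN type (ℓ=4): μ^(1)=14; μ^(2)=13/2; μ^(3)=-1; μ^(4)=-26

((0, 0, 2, 0); (0, 0, 2, 2); (0, 2, 0, 0); (2, 0, 0, 0))


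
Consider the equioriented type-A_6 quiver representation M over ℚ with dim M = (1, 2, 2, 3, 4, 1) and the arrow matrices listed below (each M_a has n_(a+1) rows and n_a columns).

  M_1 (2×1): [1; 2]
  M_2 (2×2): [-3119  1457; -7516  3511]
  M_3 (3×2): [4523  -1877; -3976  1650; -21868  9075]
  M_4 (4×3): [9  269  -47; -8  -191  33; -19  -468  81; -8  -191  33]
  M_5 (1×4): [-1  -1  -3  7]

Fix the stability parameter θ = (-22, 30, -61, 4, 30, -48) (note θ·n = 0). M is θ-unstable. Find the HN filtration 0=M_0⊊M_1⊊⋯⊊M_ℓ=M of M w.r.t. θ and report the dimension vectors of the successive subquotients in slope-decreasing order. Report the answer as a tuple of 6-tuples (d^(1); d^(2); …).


Via rank(M_{q-1}∘⋯∘M_p): M ≅ I[1,5], I[2,5], I[4,6], I[5,5].
μ_θ-semistable layers: μ^(1)=30; μ^(2)=4; μ^(3)=-14/3; μ^(4)=-31/2; μ^(5)=-22

((0, 0, 0, 0, 3, 0); (0, 0, 0, 2, 0, 0); (0, 0, 0, 1, 1, 1); (0, 2, 2, 0, 0, 0); (1, 0, 0, 0, 0, 0))


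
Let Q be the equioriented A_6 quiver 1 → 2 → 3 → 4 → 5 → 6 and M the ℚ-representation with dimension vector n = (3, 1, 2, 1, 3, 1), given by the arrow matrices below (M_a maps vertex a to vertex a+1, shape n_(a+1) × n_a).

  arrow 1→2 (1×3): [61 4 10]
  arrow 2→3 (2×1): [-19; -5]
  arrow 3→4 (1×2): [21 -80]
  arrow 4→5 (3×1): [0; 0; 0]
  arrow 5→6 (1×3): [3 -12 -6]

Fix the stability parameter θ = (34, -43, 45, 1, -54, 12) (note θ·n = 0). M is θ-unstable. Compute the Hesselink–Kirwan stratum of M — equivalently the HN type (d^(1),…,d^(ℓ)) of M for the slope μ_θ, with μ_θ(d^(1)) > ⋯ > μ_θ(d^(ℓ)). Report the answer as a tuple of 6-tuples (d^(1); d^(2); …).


Barcode: M ≅ I[1,1]^2, I[1,4], I[3,3], I[5,5]^2, I[5,6]. HN layers by μ_θ (6 steps, strictly decreasing):
  μ^(1)=45; μ^(2)=34; μ^(3)=23; μ^(4)=12; μ^(5)=-9/2; μ^(6)=-54

((0, 0, 1, 0, 0, 0); (2, 0, 0, 0, 0, 0); (0, 0, 1, 1, 0, 0); (0, 0, 0, 0, 0, 1); (1, 1, 0, 0, 0, 0); (0, 0, 0, 0, 3, 0))


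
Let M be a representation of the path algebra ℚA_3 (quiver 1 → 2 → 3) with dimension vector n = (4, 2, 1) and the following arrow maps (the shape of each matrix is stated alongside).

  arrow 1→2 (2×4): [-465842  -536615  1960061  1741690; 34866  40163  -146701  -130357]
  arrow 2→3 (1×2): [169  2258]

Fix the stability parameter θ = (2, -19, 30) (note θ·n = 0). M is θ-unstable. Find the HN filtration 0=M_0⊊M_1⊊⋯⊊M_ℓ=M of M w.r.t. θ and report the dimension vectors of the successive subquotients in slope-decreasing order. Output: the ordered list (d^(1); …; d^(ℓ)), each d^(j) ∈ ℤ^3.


Via rank(M_{q-1}∘⋯∘M_p): M ≅ I[1,1]^2, I[1,2], I[1,3].
μ_θ-semistable layers: μ^(1)=30; μ^(2)=2; μ^(3)=-17/2

((0, 0, 1); (2, 0, 0); (2, 2, 0))
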